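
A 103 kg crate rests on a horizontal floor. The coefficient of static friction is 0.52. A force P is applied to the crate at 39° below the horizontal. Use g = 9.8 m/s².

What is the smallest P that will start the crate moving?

P ≈ 1170 N

N = m g + P sin α (the push presses the crate into the horizontal floor).
At impending slip, P cos α = μ_s N = μ_s (m g + P sin α).
Solving: P (cos α − μ_s sin α) = μ_s m g → P = 0.52×1010/(cos 39° − 0.52 sin 39°) = 525/0.4499 = 1170 N.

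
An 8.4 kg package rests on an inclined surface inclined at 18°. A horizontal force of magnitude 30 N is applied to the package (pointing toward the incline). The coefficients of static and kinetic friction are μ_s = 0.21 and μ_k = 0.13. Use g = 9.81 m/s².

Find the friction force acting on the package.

Resolve perpendicular to the incline: N = m g cos θ + P sin θ = 8.4×9.81×cos 18° + 30×sin 18° = 87.64 N.
Along the incline, the net driving force (taking up-slope positive) is P cos θ − m g sin θ = 28.53 − 25.46 = 3.067 N, so equilibrium requires friction f = -3.067 N (down-slope).
The limit of static friction is μ_s N = 18.4 N.
Since 3.067 N is within the 18.4 N limit, the package stays put and friction is exactly 3.07 N.

f ≈ 3.07 N (down the incline)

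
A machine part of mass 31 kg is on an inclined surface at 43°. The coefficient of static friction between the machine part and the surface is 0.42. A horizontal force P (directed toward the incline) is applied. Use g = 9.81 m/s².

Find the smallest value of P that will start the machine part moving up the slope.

At impending motion up the slope, friction acts down-slope at its limit: f = μ_s N.
Perpendicular to the incline: N = m g cos θ + P sin θ.
Along the incline: P cos θ = m g sin θ + μ_s N = m g sin θ + μ_s (m g cos θ + P sin θ).
Solving, P (cos θ − μ_s sin θ) = m g (sin θ + μ_s cos θ), so P = 31×9.81×(sin 43° + 0.42 cos 43°)/(cos 43° − 0.42 sin 43°) = 304×0.9892/0.4449 = 676 N.

P ≈ 676 N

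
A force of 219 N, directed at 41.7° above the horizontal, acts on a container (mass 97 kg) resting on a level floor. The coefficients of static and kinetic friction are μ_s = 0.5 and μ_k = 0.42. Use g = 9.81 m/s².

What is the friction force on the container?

f ≈ 164 N

The vertical component of P reduces the normal force: N = m g − P sin α = 951.6 − 145.7 = 805.9 N.
For equilibrium, f = P cos α = 219×cos 41.7° = 163.5 N.
The static-friction limit is μ_s N = 402.9 N.
163.5 ≤ 402.9 N → static; friction equals the required 164 N.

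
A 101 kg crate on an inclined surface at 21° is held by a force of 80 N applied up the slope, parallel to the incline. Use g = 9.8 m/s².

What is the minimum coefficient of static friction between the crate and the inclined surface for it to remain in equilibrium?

μ_s,min ≈ 0.297

N = m g cos θ = 924.1 N.
Friction must make up the shortfall along the incline: f = m g sin θ − P = 354.7 − 80 = 274.7 N.
At the threshold f = μ_s N, so μ_s,min = 274.7/924.1 = 0.297.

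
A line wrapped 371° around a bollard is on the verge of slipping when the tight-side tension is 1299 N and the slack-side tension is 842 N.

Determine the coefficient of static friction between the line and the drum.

μ ≈ 0.067

T₂/T₁ = e^{μβ} → μ = ln(T₂/T₁)/β.
β = 371° = 6.475 rad.
μ = ln(1299/842)/6.475 = ln(1.543)/6.475 = 0.067.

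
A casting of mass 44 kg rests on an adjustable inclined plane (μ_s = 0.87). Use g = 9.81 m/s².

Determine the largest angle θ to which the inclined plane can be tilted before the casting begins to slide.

θ_max ≈ 41°

At the slip threshold, m g sin θ = μ_s · m g cos θ, so tan θ = μ_s.
θ_max = arctan(0.87) = 41°.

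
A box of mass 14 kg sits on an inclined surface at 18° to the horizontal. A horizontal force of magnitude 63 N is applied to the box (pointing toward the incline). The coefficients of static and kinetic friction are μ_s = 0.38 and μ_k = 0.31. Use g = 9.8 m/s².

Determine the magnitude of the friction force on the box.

f ≈ 17.5 N (down the incline)

The horizontal push has a component P sin θ into the surface, so N = m g cos θ + P sin θ = 130.5 + 19.47 = 150 N.
Along the incline, the net driving force (taking up-slope positive) is P cos θ − m g sin θ = 59.92 − 42.4 = 17.52 N, so equilibrium requires friction f = -17.52 N (down-slope).
Maximum static friction: μ_s N = 0.38 × 150 = 56.98 N.
|f_req| = 17.52 ≤ 56.98 N → the box is in equilibrium; friction equals the required value.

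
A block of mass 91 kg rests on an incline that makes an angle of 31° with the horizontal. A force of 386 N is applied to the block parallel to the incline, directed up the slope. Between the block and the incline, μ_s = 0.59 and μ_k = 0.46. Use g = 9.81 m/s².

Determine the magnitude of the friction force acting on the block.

The normal reaction is N = m g cos θ = 765.2 N.
The friction needed for equilibrium is m g sin θ − P = 459.8 − 386 = 73.78 N, measured positive up-slope.
Maximum static friction available: μ_s N = 0.59 × 765.2 = 451.5 N.
Since |73.78| ≤ 451.5 N, static friction is sufficient; f equals the required value, not μ_s N.

f ≈ 73.8 N (up the incline)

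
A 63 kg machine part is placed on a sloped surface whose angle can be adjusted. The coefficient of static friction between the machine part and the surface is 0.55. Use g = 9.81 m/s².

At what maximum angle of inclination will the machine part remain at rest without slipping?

θ_max ≈ 28.8°

At the slip threshold, m g sin θ = μ_s · m g cos θ, so tan θ = μ_s.
θ_max = arctan(0.55) = 28.8°.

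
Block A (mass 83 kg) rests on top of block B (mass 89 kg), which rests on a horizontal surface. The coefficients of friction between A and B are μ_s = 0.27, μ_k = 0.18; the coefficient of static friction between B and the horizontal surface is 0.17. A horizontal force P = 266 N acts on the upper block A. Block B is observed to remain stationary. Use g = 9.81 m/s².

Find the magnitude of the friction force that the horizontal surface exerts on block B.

f ≈ 147 N

Between the blocks, N₁ = m_A g = 814.2 N.
Maximum static friction on A from B: μ_s N₁ = 0.27×814.2 = 219.8 N.
Since P = 266 N > 219.8 N, A slides on B; the A–B friction is kinetic: f₁ = μ_k N₁ = 0.18×814.2 = 147 N.
B experiences an equal 147 N forward from A (third law). B is in equilibrium, so the floor supplies f₂ = 147 N of static friction (limit μ_s(m_A+m_B)g = 286.8 N, not exceeded).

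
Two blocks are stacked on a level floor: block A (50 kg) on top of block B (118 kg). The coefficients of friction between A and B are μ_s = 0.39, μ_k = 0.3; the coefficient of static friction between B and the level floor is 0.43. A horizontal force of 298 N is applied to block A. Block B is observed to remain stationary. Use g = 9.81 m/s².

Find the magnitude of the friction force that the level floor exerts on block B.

Between the blocks, N₁ = m_A g = 490.5 N.
So the A–B interface can sustain at most μ_s N₁ = 191.3 N of static friction.
P = 298 N exceeds that limit, so A slips over B and the interface friction becomes kinetic: f₁ = μ_k N₁ = 0.3×490.5 = 147 N.
By Newton's third law B feels 147 N forward from A. With B stationary, the floor's static friction on B balances it: f₂ = 147 N (well within μ_s(m_A+m_B)g = 708.7 N).

f ≈ 147 N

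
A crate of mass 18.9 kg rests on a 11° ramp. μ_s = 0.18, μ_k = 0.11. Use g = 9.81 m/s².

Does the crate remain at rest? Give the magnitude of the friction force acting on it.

N = m g cos θ = 182 N.
Down-slope weight component: m g sin θ = 35.4 N.
μ_s N = 32.8 N.
35.4 > 32.8 N, so it slides; kinetic friction f = μ_k N = 0.11×182 = 20 N.

f ≈ 20 N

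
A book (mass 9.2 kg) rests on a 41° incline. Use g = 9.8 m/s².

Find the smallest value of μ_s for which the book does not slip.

μ_s,min ≈ 0.869

At the slip threshold m g sin θ = μ_s m g cos θ, so μ_s,min = tan θ.
μ_s,min = tan 41° = 0.869.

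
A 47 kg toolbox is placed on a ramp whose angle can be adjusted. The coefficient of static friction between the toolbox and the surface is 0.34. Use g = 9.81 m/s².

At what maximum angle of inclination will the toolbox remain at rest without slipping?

θ_max ≈ 18.8°

At the slip threshold, m g sin θ = μ_s · m g cos θ, so tan θ = μ_s.
θ_max = arctan(0.34) = 18.8°.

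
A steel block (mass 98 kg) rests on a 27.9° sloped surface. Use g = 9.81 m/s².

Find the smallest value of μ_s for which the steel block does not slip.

At the slip threshold m g sin θ = μ_s m g cos θ, so μ_s,min = tan θ.
μ_s,min = tan 27.9° = 0.529.

μ_s,min ≈ 0.529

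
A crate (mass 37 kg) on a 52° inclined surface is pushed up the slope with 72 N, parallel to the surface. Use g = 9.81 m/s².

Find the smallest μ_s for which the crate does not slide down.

μ_s,min ≈ 0.958

N = m g cos θ = 223.5 N.
Friction must make up the shortfall along the incline: f = m g sin θ − P = 286 − 72 = 214 N.
At the threshold f = μ_s N, so μ_s,min = 214/223.5 = 0.958.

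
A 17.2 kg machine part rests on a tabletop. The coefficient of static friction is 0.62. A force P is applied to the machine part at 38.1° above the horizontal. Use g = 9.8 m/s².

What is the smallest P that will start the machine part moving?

P ≈ 89.4 N

N = m g − P sin α (the pull lifts the machine part).
At impending slip, P cos α = μ_s N = μ_s (m g − P sin α).
Solving: P (cos α + μ_s sin α) = μ_s m g → P = 0.62×169/(cos 38.1° + 0.62 sin 38.1°) = 105/1.169 = 89.4 N.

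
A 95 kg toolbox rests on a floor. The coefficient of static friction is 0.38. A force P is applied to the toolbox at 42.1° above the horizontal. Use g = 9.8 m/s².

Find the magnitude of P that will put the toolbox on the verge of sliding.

P ≈ 355 N

N = m g − P sin α (the pull lifts the toolbox).
At impending slip, P cos α = μ_s N = μ_s (m g − P sin α).
Solving: P (cos α + μ_s sin α) = μ_s m g → P = 0.38×931/(cos 42.1° + 0.38 sin 42.1°) = 354/0.9967 = 355 N.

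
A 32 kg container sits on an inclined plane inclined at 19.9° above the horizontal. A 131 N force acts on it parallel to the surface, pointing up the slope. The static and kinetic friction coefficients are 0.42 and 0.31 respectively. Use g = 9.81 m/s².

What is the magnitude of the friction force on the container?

f ≈ 24.1 N (down the incline)

Normal force: N = m g cos θ = 32 × 9.81 × cos 19.9° = 295.2 N.
Parallel to the incline, ΣF = 0 gives f = m g sin θ − P = 106.9 − 131 = -24.15 N (up-slope positive).
Static friction can supply at most μ_s N = 124 N.
Since |-24.15| ≤ 124 N, the container remains in static equilibrium and friction takes exactly the required value.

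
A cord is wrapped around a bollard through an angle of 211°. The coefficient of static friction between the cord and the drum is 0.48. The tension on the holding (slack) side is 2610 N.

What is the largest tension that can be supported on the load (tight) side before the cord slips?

T_max ≈ 15300 N

At impending slip the capstan equation gives T₂/T₁ = e^{μβ} with β in radians.
β = 211° × π/180 = 3.683 rad.
e^{μβ} = e^{0.48×3.683} = 5.857.
T₂ = T₁ · e^{μβ} = 2610 × 5.857 = 15300 N.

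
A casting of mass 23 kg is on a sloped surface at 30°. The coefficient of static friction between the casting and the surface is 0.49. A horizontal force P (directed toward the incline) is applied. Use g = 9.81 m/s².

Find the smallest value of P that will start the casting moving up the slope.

P ≈ 336 N

At impending motion up the slope, friction acts down-slope at its limit: f = μ_s N.
Perpendicular to the incline: N = m g cos θ + P sin θ.
Along the incline: P cos θ = m g sin θ + μ_s N = m g sin θ + μ_s (m g cos θ + P sin θ).
Solving, P (cos θ − μ_s sin θ) = m g (sin θ + μ_s cos θ), so P = 23×9.81×(sin 30° + 0.49 cos 30°)/(cos 30° − 0.49 sin 30°) = 226×0.9244/0.621 = 336 N.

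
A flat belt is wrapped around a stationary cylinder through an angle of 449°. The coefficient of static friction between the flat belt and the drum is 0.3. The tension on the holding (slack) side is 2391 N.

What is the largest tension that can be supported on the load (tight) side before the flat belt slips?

At impending slip the capstan equation gives T₂/T₁ = e^{μβ} with β in radians.
β = 449° × π/180 = 7.837 rad.
e^{μβ} = e^{0.3×7.837} = 10.5.
T₂ = T₁ · e^{μβ} = 2391 × 10.5 = 25100 N.

T_max ≈ 25100 N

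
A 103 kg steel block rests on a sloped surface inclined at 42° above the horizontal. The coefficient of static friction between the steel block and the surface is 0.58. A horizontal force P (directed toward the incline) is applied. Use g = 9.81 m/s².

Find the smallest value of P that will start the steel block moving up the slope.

At impending motion up the slope, friction acts down-slope at its limit: f = μ_s N.
Perpendicular to the incline: N = m g cos θ + P sin θ.
Along the incline: P cos θ = m g sin θ + μ_s N = m g sin θ + μ_s (m g cos θ + P sin θ).
Solving, P (cos θ − μ_s sin θ) = m g (sin θ + μ_s cos θ), so P = 103×9.81×(sin 42° + 0.58 cos 42°)/(cos 42° − 0.58 sin 42°) = 1010×1.1/0.355 = 3130 N.

P ≈ 3130 N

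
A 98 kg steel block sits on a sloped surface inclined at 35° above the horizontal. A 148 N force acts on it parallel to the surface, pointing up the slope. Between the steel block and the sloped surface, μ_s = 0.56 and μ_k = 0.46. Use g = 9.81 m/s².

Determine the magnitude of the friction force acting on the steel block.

f ≈ 403 N (up the incline)

Normal force: N = m g cos θ = 98 × 9.81 × cos 35° = 787.5 N.
Parallel to the incline, ΣF = 0 gives f = m g sin θ − P = 551.4 − 148 = 403.4 N (up-slope positive).
The static-friction ceiling is μ_s N = 0.56 × 787.5 = 441 N.
Since |403.4| ≤ 441 N, static friction is sufficient; f equals the required value, not μ_s N.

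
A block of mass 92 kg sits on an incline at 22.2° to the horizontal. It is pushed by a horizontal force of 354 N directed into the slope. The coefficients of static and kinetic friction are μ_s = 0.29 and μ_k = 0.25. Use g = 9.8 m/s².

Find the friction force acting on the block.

Normal direction: N = m g cos θ + P sin θ = 968.5 N.
Parallel to the incline: P cos θ − m g sin θ = 327.8 − 340.7 = -12.9 N; the friction needed to balance this is 12.9 N acting up the slope.
Maximum static friction: μ_s N = 0.29 × 968.5 = 280.9 N.
|f_req| = 12.9 ≤ 280.9 N → the block is in equilibrium; friction equals the required value.

f ≈ 12.9 N (up the incline)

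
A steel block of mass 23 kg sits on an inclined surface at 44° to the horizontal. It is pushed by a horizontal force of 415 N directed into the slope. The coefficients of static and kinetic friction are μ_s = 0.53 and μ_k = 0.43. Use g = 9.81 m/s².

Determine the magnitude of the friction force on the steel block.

f ≈ 142 N (down the incline)

Normal direction: N = m g cos θ + P sin θ = 450.6 N.
Parallel to the incline: P cos θ − m g sin θ = 298.5 − 156.7 = 141.8 N; the friction needed to balance this is 141.8 N acting down the slope.
The limit of static friction is μ_s N = 238.8 N.
|f_req| = 141.8 ≤ 238.8 N → the steel block is in equilibrium; friction equals the required value.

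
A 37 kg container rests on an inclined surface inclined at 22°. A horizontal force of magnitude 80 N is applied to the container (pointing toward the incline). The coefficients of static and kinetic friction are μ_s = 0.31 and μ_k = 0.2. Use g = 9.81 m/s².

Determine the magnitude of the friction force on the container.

Resolve perpendicular to the incline: N = m g cos θ + P sin θ = 37×9.81×cos 22° + 80×sin 22° = 366.5 N.
Parallel to the incline: P cos θ − m g sin θ = 74.17 − 136 = -61.8 N; the friction needed to balance this is 61.8 N acting up the slope.
Maximum static friction: μ_s N = 0.31 × 366.5 = 113.6 N.
|f_req| = 61.8 ≤ 113.6 N → the container is in equilibrium; friction equals the required value.

f ≈ 61.8 N (up the incline)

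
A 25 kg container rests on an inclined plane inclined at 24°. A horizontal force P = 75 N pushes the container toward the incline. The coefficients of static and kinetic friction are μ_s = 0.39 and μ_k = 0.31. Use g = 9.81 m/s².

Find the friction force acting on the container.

Normal direction: N = m g cos θ + P sin θ = 254.6 N.
Parallel to the incline: P cos θ − m g sin θ = 68.52 − 99.75 = -31.24 N; the friction needed to balance this is 31.24 N acting up the slope.
The limit of static friction is μ_s N = 99.28 N.
|f_req| = 31.24 ≤ 99.28 N → the container is in equilibrium; friction equals the required value.

f ≈ 31.2 N (up the incline)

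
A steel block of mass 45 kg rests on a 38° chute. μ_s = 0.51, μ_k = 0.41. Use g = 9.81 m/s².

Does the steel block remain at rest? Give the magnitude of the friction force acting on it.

f ≈ 143 N

N = m g cos θ = 348 N.
Down-slope weight component: m g sin θ = 272 N.
μ_s N = 177 N.
272 > 177 N, so it slides; kinetic friction f = μ_k N = 0.41×348 = 143 N.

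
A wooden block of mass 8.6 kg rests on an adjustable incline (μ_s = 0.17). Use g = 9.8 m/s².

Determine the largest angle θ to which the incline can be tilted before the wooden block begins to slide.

At the slip threshold, m g sin θ = μ_s · m g cos θ, so tan θ = μ_s.
θ_max = arctan(0.17) = 9.65°.

θ_max ≈ 9.65°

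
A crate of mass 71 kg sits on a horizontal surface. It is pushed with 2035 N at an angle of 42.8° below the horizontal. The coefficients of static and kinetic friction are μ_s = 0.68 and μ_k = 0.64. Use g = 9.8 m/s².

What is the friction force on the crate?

f ≈ 1330 N

The vertical component of P adds to the normal force: N = m g + P sin α = 695.8 + 1383 = 2078 N.
Horizontally, friction must balance P cos α = 1493 N.
μ_s N = 0.68 × 2078 = 1413 N.
The required friction exceeds μ_s N, so the crate moves and f = μ_k N = 1330 N.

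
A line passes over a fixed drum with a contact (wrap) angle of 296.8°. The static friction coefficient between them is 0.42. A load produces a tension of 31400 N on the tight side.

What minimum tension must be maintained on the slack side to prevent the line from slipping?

Capstan equation at impending slip: T_tight/T_slack = e^{μβ}.
β = 296.8° = 5.18 rad; e^{μβ} = e^{0.42×5.18} = 8.808.
T_slack = T_tight / e^{μβ} = 31400 / 8.808 = 3560 N.

T_min ≈ 3560 N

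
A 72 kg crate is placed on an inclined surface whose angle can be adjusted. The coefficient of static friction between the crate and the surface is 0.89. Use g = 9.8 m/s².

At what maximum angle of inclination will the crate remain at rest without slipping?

At the slip threshold, m g sin θ = μ_s · m g cos θ, so tan θ = μ_s.
θ_max = arctan(0.89) = 41.7°.

θ_max ≈ 41.7°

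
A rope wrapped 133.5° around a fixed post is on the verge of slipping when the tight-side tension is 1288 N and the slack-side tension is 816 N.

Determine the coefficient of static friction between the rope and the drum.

μ ≈ 0.196

T₂/T₁ = e^{μβ} → μ = ln(T₂/T₁)/β.
β = 133.5° = 2.33 rad.
μ = ln(1288/816)/2.33 = ln(1.578)/2.33 = 0.196.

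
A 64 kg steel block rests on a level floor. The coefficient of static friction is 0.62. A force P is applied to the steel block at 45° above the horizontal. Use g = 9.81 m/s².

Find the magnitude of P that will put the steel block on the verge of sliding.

P ≈ 340 N

N = m g − P sin α (the pull lifts the steel block).
At impending slip, P cos α = μ_s N = μ_s (m g − P sin α).
Solving: P (cos α + μ_s sin α) = μ_s m g → P = 0.62×628/(cos 45° + 0.62 sin 45°) = 389/1.146 = 340 N.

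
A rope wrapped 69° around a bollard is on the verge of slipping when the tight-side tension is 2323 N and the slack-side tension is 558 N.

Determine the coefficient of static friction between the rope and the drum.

μ ≈ 1.18

T₂/T₁ = e^{μβ} → μ = ln(T₂/T₁)/β.
β = 69° = 1.204 rad.
μ = ln(2323/558)/1.204 = ln(4.163)/1.204 = 1.18.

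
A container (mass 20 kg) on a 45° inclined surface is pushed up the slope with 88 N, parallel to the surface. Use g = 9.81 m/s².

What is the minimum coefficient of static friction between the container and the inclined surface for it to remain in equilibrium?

N = m g cos θ = 138.7 N.
Friction must make up the shortfall along the incline: f = m g sin θ − P = 138.7 − 88 = 50.73 N.
At the threshold f = μ_s N, so μ_s,min = 50.73/138.7 = 0.366.

μ_s,min ≈ 0.366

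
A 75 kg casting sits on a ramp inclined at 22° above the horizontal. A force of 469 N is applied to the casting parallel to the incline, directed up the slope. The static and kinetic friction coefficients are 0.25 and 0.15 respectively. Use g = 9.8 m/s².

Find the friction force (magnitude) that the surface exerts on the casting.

f ≈ 102 N (down the incline)

Normal force: N = m g cos θ = 75 × 9.8 × cos 22° = 681.5 N.
Parallel to the incline, ΣF = 0 gives f = m g sin θ − P = 275.3 − 469 = -193.7 N (up-slope positive).
Maximum static friction available: μ_s N = 0.25 × 681.5 = 170.4 N.
|-193.7| exceeds 170.4 N, so the casting slips up-slope; friction is kinetic, f = μ_k N = 0.15×681.5 = 102 N.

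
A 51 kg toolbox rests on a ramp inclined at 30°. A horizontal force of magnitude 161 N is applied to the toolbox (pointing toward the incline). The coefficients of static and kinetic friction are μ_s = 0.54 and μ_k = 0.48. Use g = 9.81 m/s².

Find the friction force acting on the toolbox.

Resolve perpendicular to the incline: N = m g cos θ + P sin θ = 51×9.81×cos 30° + 161×sin 30° = 513.8 N.
Parallel to the incline: P cos θ − m g sin θ = 139.4 − 250.2 = -110.7 N; the friction needed to balance this is 110.7 N acting up the slope.
The limit of static friction is μ_s N = 277.4 N.
|f_req| = 110.7 ≤ 277.4 N → the toolbox is in equilibrium; friction equals the required value.

f ≈ 111 N (up the incline)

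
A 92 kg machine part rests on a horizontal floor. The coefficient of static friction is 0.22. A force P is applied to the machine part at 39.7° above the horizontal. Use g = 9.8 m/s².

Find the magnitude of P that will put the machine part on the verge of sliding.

N = m g − P sin α (the pull lifts the machine part).
At impending slip, P cos α = μ_s N = μ_s (m g − P sin α).
Solving: P (cos α + μ_s sin α) = μ_s m g → P = 0.22×902/(cos 39.7° + 0.22 sin 39.7°) = 198/0.9099 = 218 N.

P ≈ 218 N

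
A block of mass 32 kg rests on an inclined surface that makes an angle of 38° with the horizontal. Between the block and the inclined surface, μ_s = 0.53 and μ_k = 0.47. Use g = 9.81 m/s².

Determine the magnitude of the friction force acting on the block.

Normal force: N = m g cos θ = 32 × 9.81 × cos 38° = 247.4 N.
For equilibrium along the incline, friction must balance the weight component: f = m g sin θ = 193.3 N up the slope.
Static friction can supply at most μ_s N = 131.1 N.
|193.3| exceeds 131.1 N, so the block slips down-slope; friction is kinetic, f = μ_k N = 0.47×247.4 = 116 N.

f ≈ 116 N (up the incline)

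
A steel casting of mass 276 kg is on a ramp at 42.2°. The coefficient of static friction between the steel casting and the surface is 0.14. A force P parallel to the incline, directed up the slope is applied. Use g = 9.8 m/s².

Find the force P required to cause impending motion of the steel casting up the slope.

At impending motion up the slope, friction acts down-slope at its limit: f = μ_s N.
P is parallel to the surface, so N = m g cos θ = 2000 N.
Along the incline: P = m g sin θ + μ_s N = 1820 + 0.14×2000 = 2100 N.

P ≈ 2100 N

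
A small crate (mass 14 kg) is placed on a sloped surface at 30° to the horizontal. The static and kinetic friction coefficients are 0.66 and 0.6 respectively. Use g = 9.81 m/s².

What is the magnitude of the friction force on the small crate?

f ≈ 68.7 N (up the incline)

The normal reaction is N = m g cos θ = 118.9 N.
For equilibrium along the incline, friction must balance the weight component: f = m g sin θ = 68.67 N up the slope.
The static-friction ceiling is μ_s N = 0.66 × 118.9 = 78.5 N.
Since |68.67| ≤ 78.5 N, the small crate remains in static equilibrium and friction takes exactly the required value.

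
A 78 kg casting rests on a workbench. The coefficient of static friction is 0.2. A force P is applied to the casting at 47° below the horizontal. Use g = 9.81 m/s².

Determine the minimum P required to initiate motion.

P ≈ 286 N

N = m g + P sin α (the push presses the casting into the workbench).
At impending slip, P cos α = μ_s N = μ_s (m g + P sin α).
Solving: P (cos α − μ_s sin α) = μ_s m g → P = 0.2×765/(cos 47° − 0.2 sin 47°) = 153/0.5357 = 286 N.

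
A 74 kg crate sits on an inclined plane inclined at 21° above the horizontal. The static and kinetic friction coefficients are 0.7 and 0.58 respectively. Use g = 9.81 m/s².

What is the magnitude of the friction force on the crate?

f ≈ 260 N (up the incline)

Normal force: N = m g cos θ = 74 × 9.81 × cos 21° = 677.7 N.
Along the slope the weight component is m g sin θ = 260.2 N; friction must supply exactly this, acting up-slope.
Maximum static friction available: μ_s N = 0.7 × 677.7 = 474.4 N.
Since |260.2| ≤ 474.4 N, static friction is sufficient; f equals the required value, not μ_s N.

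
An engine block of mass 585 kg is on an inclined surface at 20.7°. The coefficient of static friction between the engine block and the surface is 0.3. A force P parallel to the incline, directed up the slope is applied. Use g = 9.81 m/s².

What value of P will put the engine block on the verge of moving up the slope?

P ≈ 3640 N

At impending motion up the slope, friction acts down-slope at its limit: f = μ_s N.
P is parallel to the surface, so N = m g cos θ = 5370 N.
Along the incline: P = m g sin θ + μ_s N = 2030 + 0.3×5370 = 3640 N.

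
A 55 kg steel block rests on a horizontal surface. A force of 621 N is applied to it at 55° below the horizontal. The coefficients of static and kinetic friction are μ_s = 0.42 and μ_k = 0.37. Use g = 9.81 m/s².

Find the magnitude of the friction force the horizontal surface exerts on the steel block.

N = m g + P sin α = 539.6 + 621×sin 55° = 1048 N.
For equilibrium, f = P cos α = 621×cos 55° = 356.2 N.
μ_s N = 0.42 × 1048 = 440.3 N.
356.2 ≤ 440.3 N → static; friction equals the required 356 N.

f ≈ 356 N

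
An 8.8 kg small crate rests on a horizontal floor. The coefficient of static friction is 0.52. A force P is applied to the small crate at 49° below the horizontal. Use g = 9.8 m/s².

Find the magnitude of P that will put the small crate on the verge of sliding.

P ≈ 170 N

N = m g + P sin α (the push presses the small crate into the horizontal floor).
At impending slip, P cos α = μ_s N = μ_s (m g + P sin α).
Solving: P (cos α − μ_s sin α) = μ_s m g → P = 0.52×86.2/(cos 49° − 0.52 sin 49°) = 44.8/0.2636 = 170 N.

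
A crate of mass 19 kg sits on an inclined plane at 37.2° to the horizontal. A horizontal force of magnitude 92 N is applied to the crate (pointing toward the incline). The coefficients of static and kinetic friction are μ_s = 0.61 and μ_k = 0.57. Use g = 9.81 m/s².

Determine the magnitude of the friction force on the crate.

Normal direction: N = m g cos θ + P sin θ = 204.1 N.
Along the incline, the net driving force (taking up-slope positive) is P cos θ − m g sin θ = 73.28 − 112.7 = -39.41 N, so equilibrium requires friction f = 39.41 N (up-slope).
Maximum static friction: μ_s N = 0.61 × 204.1 = 124.5 N.
|f_req| = 39.41 ≤ 124.5 N → the crate is in equilibrium; friction equals the required value.

f ≈ 39.4 N (up the incline)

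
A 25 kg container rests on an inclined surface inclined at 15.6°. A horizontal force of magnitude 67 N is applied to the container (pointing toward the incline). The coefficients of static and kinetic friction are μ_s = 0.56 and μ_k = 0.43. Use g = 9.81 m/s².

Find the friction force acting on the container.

f ≈ 1.42 N (up the incline)

The horizontal push has a component P sin θ into the surface, so N = m g cos θ + P sin θ = 236.2 + 18.02 = 254.2 N.
Along the incline, the net driving force (taking up-slope positive) is P cos θ − m g sin θ = 64.53 − 65.95 = -1.421 N, so equilibrium requires friction f = 1.421 N (up-slope).
Maximum static friction: μ_s N = 0.56 × 254.2 = 142.4 N.
Since 1.421 N is within the 142.4 N limit, the container stays put and friction is exactly 1.42 N.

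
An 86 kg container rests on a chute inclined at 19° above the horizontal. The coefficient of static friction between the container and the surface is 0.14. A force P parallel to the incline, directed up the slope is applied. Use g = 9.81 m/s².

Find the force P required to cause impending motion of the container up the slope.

P ≈ 386 N

At impending motion up the slope, friction acts down-slope at its limit: f = μ_s N.
P is parallel to the surface, so N = m g cos θ = 798 N.
Along the incline: P = m g sin θ + μ_s N = 275 + 0.14×798 = 386 N.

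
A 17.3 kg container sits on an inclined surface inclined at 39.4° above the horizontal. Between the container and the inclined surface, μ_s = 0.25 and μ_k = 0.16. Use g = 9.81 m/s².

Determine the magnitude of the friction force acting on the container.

Normal force: N = m g cos θ = 17.3 × 9.81 × cos 39.4° = 131.1 N.
For equilibrium along the incline, friction must balance the weight component: f = m g sin θ = 107.7 N up the slope.
Static friction can supply at most μ_s N = 32.79 N.
|107.7| exceeds 32.79 N, so the container slips down-slope; friction is kinetic, f = μ_k N = 0.16×131.1 = 21 N.

f ≈ 21 N (up the incline)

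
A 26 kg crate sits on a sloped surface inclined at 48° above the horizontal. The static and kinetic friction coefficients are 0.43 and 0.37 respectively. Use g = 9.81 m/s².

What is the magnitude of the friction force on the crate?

f ≈ 63.1 N (up the incline)

Normal force: N = m g cos θ = 26 × 9.81 × cos 48° = 170.7 N.
For equilibrium along the incline, friction must balance the weight component: f = m g sin θ = 189.5 N up the slope.
Static friction can supply at most μ_s N = 73.39 N.
Since |189.5| > 73.39 N, static friction cannot hold it; the crate slides down the incline and kinetic friction applies: f = μ_k N = 0.37 × 170.7 = 63.1 N.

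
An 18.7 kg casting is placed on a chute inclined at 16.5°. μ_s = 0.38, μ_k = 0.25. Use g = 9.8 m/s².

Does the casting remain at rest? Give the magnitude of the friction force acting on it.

f ≈ 52 N

N = m g cos θ = 176 N.
Down-slope weight component: m g sin θ = 52 N.
μ_s N = 66.8 N.
52 ≤ 66.8 N, so it stays put; friction = 52 N.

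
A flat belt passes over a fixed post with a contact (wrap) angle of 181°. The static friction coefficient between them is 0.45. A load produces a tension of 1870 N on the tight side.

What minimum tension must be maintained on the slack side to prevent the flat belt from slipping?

Capstan equation at impending slip: T_tight/T_slack = e^{μβ}.
β = 181° = 3.159 rad; e^{μβ} = e^{0.45×3.159} = 4.144.
T_slack = T_tight / e^{μβ} = 1870 / 4.144 = 451 N.

T_min ≈ 451 N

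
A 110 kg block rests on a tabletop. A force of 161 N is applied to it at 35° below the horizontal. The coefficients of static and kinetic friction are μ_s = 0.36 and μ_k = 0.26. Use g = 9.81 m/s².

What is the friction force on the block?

N = m g + P sin α = 1079 + 161×sin 35° = 1171 N.
The horizontal driving force is P cos α = 131.9 N, so equilibrium needs friction f = 131.9 N.
μ_s N = 0.36 × 1171 = 421.7 N.
131.9 ≤ 421.7 N → static; friction equals the required 132 N.

f ≈ 132 N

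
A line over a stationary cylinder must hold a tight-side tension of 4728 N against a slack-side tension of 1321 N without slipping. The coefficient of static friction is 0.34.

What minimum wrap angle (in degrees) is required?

T₂/T₁ = e^{μβ} → β = ln(T₂/T₁)/μ.
β = ln(4728/1321)/0.34 = 1.275/0.34 = 3.75 rad.
In degrees: β = 3.75 × 180/π = 215°.

β_min ≈ 215°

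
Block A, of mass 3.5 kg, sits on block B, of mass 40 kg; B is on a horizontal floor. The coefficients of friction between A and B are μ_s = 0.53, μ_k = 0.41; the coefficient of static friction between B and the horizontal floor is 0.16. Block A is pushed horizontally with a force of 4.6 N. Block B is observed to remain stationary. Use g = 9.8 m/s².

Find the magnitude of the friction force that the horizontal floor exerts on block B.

Normal force at the A–B interface: N₁ = m_A g = 34.3 N.
Maximum static friction on A from B: μ_s N₁ = 0.53×34.3 = 18.18 N.
Since P = 4.6 N ≤ 18.18 N, A does not slip on B; friction on A equals P = 4.6 N.
By Newton's third law B feels 4.6 N forward from A. With B stationary, the floor's static friction on B balances it: f₂ = 4.6 N (well within μ_s(m_A+m_B)g = 68.21 N).

f ≈ 4.6 N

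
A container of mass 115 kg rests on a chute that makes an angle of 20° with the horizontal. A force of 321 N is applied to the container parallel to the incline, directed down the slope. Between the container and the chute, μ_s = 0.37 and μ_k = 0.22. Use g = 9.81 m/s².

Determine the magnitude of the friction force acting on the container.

f ≈ 233 N (up the incline)

Perpendicular to the surface, N = m g cos θ = 115·9.81·cos 20° = 1060 N.
For equilibrium along the incline the friction force must supply f = m g sin θ + P = 385.9 + 321 = 706.9 N (positive meaning up-slope).
Maximum static friction available: μ_s N = 0.37 × 1060 = 392.2 N.
|706.9| exceeds 392.2 N, so the container slips down-slope; friction is kinetic, f = μ_k N = 0.22×1060 = 233 N.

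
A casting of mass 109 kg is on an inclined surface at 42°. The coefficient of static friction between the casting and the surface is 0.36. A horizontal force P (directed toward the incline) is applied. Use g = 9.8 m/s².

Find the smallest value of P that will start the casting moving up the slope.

P ≈ 1990 N

At impending motion up the slope, friction acts down-slope at its limit: f = μ_s N.
Perpendicular to the incline: N = m g cos θ + P sin θ.
Along the incline: P cos θ = m g sin θ + μ_s N = m g sin θ + μ_s (m g cos θ + P sin θ).
Solving, P (cos θ − μ_s sin θ) = m g (sin θ + μ_s cos θ), so P = 109×9.8×(sin 42° + 0.36 cos 42°)/(cos 42° − 0.36 sin 42°) = 1070×0.9367/0.5023 = 1990 N.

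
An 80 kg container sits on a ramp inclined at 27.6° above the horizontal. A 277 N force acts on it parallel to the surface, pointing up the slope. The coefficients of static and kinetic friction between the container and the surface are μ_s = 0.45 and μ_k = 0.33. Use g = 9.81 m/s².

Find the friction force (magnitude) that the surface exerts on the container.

Normal force: N = m g cos θ = 80 × 9.81 × cos 27.6° = 695.5 N.
For equilibrium along the incline the friction force must supply f = m g sin θ − P = 363.6 − 277 = 86.59 N (positive meaning up-slope).
The static-friction ceiling is μ_s N = 0.45 × 695.5 = 313 N.
Since |86.59| ≤ 313 N, static friction is sufficient; f equals the required value, not μ_s N.

f ≈ 86.6 N (up the incline)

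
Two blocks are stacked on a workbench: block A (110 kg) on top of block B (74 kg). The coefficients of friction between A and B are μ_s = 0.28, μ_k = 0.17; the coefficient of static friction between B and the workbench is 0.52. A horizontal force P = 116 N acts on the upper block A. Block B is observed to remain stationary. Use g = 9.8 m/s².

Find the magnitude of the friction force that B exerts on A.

Between the blocks, N₁ = m_A g = 1078 N.
So the A–B interface can sustain at most μ_s N₁ = 301.8 N of static friction.
P = 116 N is within that limit, so A and B move together (both at rest); the A–B friction is simply f₁ = P = 116 N.
B experiences an equal 116 N forward from A (third law). B is in equilibrium, so the floor supplies f₂ = 116 N of static friction (limit μ_s(m_A+m_B)g = 937.7 N, not exceeded).

f ≈ 116 N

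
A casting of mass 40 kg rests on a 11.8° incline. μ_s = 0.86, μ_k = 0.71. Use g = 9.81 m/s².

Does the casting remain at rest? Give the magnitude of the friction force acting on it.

f ≈ 80.2 N

N = m g cos θ = 384 N.
Down-slope weight component: m g sin θ = 80.2 N.
μ_s N = 330 N.
80.2 ≤ 330 N, so it stays put; friction = 80.2 N.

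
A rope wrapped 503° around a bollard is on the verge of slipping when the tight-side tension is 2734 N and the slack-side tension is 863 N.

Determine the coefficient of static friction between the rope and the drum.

T₂/T₁ = e^{μβ} → μ = ln(T₂/T₁)/β.
β = 503° = 8.779 rad.
μ = ln(2734/863)/8.779 = ln(3.168)/8.779 = 0.131.

μ ≈ 0.131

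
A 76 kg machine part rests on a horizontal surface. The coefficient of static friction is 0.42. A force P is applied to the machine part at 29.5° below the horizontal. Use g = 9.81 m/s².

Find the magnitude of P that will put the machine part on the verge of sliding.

P ≈ 472 N

N = m g + P sin α (the push presses the machine part into the horizontal surface).
At impending slip, P cos α = μ_s N = μ_s (m g + P sin α).
Solving: P (cos α − μ_s sin α) = μ_s m g → P = 0.42×746/(cos 29.5° − 0.42 sin 29.5°) = 313/0.6635 = 472 N.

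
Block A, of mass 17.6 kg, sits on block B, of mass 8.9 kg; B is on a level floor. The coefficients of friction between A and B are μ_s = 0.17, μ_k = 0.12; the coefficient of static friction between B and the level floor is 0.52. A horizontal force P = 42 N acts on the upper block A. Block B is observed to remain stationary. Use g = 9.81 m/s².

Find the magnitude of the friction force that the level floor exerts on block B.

The normal force B exerts on A is simply A's weight, N₁ = 172.7 N.
So the A–B interface can sustain at most μ_s N₁ = 29.35 N of static friction.
Since P = 42 N > 29.35 N, A slides on B; the A–B friction is kinetic: f₁ = μ_k N₁ = 0.12×172.7 = 20.7 N.
By Newton's third law B feels 20.7 N forward from A. With B stationary, the floor's static friction on B balances it: f₂ = 20.7 N (well within μ_s(m_A+m_B)g = 135.2 N).

f ≈ 20.7 N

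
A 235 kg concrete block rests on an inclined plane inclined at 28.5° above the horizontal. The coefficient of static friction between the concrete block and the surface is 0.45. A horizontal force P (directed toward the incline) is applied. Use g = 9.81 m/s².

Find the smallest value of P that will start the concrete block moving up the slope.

P ≈ 3030 N

At impending motion up the slope, friction acts down-slope at its limit: f = μ_s N.
Perpendicular to the incline: N = m g cos θ + P sin θ.
Along the incline: P cos θ = m g sin θ + μ_s N = m g sin θ + μ_s (m g cos θ + P sin θ).
Solving, P (cos θ − μ_s sin θ) = m g (sin θ + μ_s cos θ), so P = 235×9.81×(sin 28.5° + 0.45 cos 28.5°)/(cos 28.5° − 0.45 sin 28.5°) = 2310×0.8726/0.6641 = 3030 N.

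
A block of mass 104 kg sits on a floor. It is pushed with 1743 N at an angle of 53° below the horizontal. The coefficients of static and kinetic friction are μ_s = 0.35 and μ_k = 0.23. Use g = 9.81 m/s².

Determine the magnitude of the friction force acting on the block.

f ≈ 555 N

The vertical component of P adds to the normal force: N = m g + P sin α = 1020 + 1392 = 2412 N.
For equilibrium, f = P cos α = 1743×cos 53° = 1049 N.
μ_s N = 0.35 × 2412 = 844.3 N.
1049 > 844.3 N → the block slides; f = μ_k N = 0.23×2412 = 555 N.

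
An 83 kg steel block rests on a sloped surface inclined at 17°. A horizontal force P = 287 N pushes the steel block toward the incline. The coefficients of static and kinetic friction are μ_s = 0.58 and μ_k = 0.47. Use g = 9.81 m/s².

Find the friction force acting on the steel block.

f ≈ 36.4 N (down the incline)

The horizontal push has a component P sin θ into the surface, so N = m g cos θ + P sin θ = 778.7 + 83.91 = 862.6 N.
Along the incline, the net driving force (taking up-slope positive) is P cos θ − m g sin θ = 274.5 − 238.1 = 36.4 N, so equilibrium requires friction f = -36.4 N (down-slope).
The limit of static friction is μ_s N = 500.3 N.
|f_req| = 36.4 ≤ 500.3 N → the steel block is in equilibrium; friction equals the required value.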